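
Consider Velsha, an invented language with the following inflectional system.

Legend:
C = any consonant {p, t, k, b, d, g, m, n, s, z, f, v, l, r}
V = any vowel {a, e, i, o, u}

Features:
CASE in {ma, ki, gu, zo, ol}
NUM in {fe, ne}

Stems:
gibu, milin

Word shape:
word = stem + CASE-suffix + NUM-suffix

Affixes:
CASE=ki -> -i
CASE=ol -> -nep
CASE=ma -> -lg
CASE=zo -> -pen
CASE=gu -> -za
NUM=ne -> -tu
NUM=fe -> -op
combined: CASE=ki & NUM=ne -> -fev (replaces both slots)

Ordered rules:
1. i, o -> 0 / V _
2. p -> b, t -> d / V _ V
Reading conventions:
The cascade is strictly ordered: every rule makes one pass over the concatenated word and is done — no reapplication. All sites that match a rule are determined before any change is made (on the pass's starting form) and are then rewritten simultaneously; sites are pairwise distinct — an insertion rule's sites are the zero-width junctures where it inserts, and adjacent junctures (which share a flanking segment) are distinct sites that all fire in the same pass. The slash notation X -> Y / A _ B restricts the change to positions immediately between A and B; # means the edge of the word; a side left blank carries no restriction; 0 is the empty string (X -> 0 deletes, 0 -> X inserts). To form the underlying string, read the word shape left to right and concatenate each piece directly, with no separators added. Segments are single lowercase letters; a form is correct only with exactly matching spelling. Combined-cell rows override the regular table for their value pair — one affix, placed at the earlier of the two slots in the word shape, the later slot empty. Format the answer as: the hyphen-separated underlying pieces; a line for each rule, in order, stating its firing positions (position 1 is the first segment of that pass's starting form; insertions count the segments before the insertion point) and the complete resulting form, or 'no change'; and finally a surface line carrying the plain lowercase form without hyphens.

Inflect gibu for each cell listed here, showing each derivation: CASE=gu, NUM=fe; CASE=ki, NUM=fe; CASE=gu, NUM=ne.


cell CASE=gu, NUM=fe:
underlying: gibu-za-op
1. i, o -> 0 / V _: fires at position(s) 7: gibuzap
2. p -> b, t -> d / V _ V: no change
surface: gibuzap

cell CASE=ki, NUM=fe:
underlying: gibu-i-op
1. i, o -> 0 / V _: fires at position(s) 5, 6: gibup
2. p -> b, t -> d / V _ V: no change
surface: gibup

cell CASE=gu, NUM=ne:
underlying: gibu-za-tu
1. i, o -> 0 / V _: no change
2. p -> b, t -> d / V _ V: fires at position(s) 7: gibuzadu
surface: gibuzadu


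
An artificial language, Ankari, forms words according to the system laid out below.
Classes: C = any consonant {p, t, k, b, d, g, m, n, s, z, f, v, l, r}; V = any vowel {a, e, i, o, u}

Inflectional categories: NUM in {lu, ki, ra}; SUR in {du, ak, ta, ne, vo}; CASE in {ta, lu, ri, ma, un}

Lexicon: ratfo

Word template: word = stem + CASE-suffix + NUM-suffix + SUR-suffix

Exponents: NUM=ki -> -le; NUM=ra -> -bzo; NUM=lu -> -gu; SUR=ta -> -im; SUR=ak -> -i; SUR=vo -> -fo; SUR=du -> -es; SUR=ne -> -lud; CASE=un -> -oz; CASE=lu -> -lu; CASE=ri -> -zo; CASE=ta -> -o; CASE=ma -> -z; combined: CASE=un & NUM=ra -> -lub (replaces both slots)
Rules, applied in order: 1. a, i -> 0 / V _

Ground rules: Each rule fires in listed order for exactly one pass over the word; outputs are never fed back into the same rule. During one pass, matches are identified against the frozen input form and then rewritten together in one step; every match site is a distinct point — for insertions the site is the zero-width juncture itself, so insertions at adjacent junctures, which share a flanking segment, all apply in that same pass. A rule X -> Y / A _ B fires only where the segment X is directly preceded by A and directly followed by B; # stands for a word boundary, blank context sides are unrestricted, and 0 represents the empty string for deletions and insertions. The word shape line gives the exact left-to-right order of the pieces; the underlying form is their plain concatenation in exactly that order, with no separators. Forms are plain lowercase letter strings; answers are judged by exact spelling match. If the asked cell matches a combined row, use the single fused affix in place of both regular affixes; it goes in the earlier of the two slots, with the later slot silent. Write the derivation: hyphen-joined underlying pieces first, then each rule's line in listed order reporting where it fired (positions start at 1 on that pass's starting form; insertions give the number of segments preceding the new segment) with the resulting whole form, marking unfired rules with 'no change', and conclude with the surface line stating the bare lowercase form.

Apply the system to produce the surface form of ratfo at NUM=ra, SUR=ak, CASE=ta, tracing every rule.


underlying: ratfo-o-bzo-i
1. a, i -> 0 / V _: fires at position(s) 10: ratfoobzo
surface: ratfoobzo


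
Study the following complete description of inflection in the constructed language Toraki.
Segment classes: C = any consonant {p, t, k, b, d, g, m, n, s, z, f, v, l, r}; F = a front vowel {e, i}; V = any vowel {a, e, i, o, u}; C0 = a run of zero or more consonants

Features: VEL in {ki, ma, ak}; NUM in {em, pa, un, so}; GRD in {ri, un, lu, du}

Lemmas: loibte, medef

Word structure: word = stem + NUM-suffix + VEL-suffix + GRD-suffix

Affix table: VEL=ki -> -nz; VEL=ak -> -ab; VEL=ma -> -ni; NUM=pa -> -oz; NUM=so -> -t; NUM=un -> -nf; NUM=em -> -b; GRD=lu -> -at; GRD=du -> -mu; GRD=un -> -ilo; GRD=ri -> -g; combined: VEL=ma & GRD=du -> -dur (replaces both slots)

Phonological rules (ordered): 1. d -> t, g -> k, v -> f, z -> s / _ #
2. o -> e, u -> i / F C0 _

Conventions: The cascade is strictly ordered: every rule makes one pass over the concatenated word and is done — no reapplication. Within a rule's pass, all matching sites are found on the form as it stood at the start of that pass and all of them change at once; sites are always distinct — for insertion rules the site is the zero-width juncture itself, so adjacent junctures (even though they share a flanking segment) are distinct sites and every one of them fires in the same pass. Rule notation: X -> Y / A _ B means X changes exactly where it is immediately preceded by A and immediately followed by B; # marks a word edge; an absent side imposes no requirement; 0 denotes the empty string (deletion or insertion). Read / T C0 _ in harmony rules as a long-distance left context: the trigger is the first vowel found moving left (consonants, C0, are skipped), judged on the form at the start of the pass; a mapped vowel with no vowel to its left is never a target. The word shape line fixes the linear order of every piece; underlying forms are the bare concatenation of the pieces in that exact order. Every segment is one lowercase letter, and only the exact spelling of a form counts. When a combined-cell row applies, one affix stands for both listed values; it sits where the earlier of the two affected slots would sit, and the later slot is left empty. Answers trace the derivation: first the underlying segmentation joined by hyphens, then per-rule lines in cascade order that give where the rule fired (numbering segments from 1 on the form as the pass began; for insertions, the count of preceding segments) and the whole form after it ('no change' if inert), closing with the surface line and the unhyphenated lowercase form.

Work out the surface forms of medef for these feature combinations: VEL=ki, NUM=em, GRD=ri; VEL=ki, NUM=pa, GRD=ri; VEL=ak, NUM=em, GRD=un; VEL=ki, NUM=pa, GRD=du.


cell VEL=ki, NUM=em, GRD=ri:
underlying: medef-b-nz-g
1. d -> t, g -> k, v -> f, z -> s / _ #: fires at position(s) 9: medefbnzk
2. o -> e, u -> i / F C0 _: no change
surface: medefbnzk

cell VEL=ki, NUM=pa, GRD=ri:
underlying: medef-oz-nz-g
1. d -> t, g -> k, v -> f, z -> s / _ #: fires at position(s) 10: medefoznzk
2. o -> e, u -> i / F C0 _: fires at position(s) 6: medefeznzk
surface: medefeznzk

cell VEL=ak, NUM=em, GRD=un:
underlying: medef-b-ab-ilo
1. d -> t, g -> k, v -> f, z -> s / _ #: no change
2. o -> e, u -> i / F C0 _: fires at position(s) 11: medefbabile
surface: medefbabile

cell VEL=ki, NUM=pa, GRD=du:
underlying: medef-oz-nz-mu
1. d -> t, g -> k, v -> f, z -> s / _ #: no change
2. o -> e, u -> i / F C0 _: fires at position(s) 6: medefeznzmu
surface: medefeznzmu


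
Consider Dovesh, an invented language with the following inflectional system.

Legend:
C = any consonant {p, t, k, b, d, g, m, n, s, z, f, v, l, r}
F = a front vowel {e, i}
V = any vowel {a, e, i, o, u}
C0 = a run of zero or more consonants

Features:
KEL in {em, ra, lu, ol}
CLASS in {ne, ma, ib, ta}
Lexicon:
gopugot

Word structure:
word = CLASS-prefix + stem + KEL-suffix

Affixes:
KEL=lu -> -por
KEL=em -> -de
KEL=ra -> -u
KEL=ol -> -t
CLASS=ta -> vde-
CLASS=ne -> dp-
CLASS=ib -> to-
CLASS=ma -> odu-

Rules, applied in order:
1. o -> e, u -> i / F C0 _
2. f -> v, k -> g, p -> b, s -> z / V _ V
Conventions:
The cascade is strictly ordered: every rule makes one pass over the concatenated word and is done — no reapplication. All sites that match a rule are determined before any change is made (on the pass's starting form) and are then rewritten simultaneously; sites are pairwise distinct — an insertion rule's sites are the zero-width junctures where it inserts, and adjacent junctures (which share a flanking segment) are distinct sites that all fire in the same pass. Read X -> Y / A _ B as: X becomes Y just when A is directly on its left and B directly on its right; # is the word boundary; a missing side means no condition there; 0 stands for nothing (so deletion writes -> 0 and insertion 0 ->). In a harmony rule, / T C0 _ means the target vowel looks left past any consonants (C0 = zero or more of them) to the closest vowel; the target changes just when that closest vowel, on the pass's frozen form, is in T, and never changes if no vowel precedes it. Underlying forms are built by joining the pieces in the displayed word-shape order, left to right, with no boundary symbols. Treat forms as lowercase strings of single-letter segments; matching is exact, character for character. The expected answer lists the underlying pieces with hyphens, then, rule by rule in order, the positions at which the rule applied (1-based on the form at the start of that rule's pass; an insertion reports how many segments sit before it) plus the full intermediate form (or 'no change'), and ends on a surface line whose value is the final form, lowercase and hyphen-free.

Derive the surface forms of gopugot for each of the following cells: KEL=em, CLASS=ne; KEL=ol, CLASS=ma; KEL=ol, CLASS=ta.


cell KEL=em, CLASS=ne:
underlying: dp-gopugot-de
1. o -> e, u -> i / F C0 _: no change
2. f -> v, k -> g, p -> b, s -> z / V _ V: fires at position(s) 5: dpgobugotde
surface: dpgobugotde

cell KEL=ol, CLASS=ma:
underlying: odu-gopugot-t
1. o -> e, u -> i / F C0 _: no change
2. f -> v, k -> g, p -> b, s -> z / V _ V: fires at position(s) 6: odugobugott
surface: odugobugott

cell KEL=ol, CLASS=ta:
underlying: vde-gopugot-t
1. o -> e, u -> i / F C0 _: fires at position(s) 5: vdegepugott
2. f -> v, k -> g, p -> b, s -> z / V _ V: fires at position(s) 6: vdegebugott
surface: vdegebugott


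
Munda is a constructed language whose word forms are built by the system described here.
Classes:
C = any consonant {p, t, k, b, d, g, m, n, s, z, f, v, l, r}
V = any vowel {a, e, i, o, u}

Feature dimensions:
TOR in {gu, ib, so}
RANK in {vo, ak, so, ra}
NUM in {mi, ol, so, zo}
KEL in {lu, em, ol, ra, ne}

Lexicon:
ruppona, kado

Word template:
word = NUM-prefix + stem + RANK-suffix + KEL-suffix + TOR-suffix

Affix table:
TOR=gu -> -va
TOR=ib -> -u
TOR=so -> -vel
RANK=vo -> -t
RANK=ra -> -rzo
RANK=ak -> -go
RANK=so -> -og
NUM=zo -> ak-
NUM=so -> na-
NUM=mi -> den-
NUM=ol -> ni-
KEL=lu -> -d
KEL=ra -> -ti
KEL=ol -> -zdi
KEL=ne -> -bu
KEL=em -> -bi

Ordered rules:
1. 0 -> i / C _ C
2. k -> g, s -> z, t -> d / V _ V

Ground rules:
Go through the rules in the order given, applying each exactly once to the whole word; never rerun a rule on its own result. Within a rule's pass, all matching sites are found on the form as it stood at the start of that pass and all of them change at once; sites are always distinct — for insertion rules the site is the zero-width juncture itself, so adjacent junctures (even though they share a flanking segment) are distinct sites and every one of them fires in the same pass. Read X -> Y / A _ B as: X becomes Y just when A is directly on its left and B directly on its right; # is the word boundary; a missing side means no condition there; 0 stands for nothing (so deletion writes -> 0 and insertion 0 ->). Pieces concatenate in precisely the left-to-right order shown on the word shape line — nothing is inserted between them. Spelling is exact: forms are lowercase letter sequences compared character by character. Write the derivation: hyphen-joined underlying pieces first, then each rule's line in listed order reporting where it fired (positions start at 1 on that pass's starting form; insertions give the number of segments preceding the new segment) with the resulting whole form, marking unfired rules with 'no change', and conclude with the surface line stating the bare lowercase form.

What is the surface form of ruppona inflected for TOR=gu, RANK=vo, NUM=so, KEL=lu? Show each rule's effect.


underlying: na-ruppona-t-d-va
1. 0 -> i / C _ C: inserts after position(s) 5, 10, 11: narupiponatidiva
2. k -> g, s -> z, t -> d / V _ V: fires at position(s) 11: narupiponadidiva
surface: narupiponadidiva


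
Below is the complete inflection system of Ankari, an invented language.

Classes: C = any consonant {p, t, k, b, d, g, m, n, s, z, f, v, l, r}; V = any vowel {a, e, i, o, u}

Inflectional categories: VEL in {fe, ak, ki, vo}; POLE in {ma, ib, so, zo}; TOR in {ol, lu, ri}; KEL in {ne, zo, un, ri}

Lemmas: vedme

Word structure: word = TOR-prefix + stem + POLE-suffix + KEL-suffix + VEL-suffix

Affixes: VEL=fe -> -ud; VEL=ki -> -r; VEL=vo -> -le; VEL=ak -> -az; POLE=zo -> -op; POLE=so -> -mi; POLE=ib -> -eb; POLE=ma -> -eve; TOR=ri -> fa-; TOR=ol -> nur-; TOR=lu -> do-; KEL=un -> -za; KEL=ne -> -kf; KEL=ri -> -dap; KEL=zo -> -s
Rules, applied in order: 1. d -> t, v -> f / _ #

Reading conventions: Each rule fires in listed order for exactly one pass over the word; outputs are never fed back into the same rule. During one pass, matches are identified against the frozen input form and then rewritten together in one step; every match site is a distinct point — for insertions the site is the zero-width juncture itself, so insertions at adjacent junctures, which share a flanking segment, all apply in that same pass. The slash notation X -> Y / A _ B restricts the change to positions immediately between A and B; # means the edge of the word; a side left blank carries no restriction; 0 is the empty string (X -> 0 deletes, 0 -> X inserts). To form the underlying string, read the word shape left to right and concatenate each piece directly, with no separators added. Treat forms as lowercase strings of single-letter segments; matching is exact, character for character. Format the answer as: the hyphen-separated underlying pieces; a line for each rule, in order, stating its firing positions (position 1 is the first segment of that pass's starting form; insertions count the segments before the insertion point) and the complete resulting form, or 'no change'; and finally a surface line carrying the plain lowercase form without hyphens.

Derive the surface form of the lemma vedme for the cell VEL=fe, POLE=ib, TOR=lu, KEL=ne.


underlying: do-vedme-eb-kf-ud
1. d -> t, v -> f / _ #: fires at position(s) 13: dovedmeebkfut
surface: dovedmeebkfut


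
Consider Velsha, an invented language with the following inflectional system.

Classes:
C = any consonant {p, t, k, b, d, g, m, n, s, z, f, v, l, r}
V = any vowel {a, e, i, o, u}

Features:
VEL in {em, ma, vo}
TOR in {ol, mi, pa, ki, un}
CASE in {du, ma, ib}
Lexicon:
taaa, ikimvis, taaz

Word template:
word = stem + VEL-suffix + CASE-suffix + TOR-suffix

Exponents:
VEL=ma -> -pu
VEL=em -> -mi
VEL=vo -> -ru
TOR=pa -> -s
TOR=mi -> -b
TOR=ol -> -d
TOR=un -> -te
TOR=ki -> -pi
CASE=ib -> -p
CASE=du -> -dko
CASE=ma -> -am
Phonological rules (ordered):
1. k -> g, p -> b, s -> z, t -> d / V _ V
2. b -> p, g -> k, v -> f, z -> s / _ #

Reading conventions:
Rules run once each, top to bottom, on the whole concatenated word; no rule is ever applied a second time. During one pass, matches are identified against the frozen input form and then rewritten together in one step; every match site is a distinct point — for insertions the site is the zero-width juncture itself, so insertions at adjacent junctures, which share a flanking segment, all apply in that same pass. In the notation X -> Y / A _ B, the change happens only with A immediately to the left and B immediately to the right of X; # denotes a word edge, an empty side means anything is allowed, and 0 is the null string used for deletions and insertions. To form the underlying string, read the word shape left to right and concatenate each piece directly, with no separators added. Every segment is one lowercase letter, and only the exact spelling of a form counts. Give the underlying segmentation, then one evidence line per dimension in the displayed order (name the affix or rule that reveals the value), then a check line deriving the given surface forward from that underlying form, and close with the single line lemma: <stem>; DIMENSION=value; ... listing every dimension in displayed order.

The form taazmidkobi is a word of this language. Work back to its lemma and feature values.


underlying: taaz-mi-dko-pi
VEL=em - signalled by the affix -mi
TOR=ki - signalled by the affix -pi
CASE=du - signalled by the affix -dko
check: taazmidkopi -> taazmidkobi -> taazmidkobi
lemma: taaz; VEL=em; TOR=ki; CASE=du


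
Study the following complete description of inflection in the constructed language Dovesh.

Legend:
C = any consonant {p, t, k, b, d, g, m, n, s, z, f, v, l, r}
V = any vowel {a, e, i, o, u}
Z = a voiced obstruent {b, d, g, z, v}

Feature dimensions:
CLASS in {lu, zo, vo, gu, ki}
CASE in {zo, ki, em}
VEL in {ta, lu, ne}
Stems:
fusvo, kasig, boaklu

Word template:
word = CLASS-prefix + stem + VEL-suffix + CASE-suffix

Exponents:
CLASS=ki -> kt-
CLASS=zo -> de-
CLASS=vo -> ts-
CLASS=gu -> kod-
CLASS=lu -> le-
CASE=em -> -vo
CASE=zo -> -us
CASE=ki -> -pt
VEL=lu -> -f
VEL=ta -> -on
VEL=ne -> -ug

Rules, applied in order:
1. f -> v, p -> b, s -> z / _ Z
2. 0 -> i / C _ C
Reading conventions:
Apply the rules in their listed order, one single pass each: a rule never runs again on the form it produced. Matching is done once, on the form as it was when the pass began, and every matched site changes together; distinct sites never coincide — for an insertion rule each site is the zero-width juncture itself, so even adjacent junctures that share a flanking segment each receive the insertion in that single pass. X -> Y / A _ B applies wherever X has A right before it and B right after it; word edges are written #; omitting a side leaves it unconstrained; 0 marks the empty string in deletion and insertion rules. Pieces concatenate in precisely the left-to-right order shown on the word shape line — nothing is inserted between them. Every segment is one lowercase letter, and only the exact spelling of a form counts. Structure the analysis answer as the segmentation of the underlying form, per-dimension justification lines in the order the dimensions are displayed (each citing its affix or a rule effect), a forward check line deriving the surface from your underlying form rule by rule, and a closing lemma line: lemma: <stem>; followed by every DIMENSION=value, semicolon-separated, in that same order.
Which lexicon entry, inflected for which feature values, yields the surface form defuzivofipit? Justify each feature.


underlying: de-fusvo-f-pt
CLASS=zo - signalled by the affix de-
CASE=ki - signalled by the affix -pt
VEL=lu - signalled by the affix -f
check: defusvofpt -> defuzvofpt -> defuzivofipit
lemma: fusvo; CLASS=zo; CASE=ki; VEL=lu


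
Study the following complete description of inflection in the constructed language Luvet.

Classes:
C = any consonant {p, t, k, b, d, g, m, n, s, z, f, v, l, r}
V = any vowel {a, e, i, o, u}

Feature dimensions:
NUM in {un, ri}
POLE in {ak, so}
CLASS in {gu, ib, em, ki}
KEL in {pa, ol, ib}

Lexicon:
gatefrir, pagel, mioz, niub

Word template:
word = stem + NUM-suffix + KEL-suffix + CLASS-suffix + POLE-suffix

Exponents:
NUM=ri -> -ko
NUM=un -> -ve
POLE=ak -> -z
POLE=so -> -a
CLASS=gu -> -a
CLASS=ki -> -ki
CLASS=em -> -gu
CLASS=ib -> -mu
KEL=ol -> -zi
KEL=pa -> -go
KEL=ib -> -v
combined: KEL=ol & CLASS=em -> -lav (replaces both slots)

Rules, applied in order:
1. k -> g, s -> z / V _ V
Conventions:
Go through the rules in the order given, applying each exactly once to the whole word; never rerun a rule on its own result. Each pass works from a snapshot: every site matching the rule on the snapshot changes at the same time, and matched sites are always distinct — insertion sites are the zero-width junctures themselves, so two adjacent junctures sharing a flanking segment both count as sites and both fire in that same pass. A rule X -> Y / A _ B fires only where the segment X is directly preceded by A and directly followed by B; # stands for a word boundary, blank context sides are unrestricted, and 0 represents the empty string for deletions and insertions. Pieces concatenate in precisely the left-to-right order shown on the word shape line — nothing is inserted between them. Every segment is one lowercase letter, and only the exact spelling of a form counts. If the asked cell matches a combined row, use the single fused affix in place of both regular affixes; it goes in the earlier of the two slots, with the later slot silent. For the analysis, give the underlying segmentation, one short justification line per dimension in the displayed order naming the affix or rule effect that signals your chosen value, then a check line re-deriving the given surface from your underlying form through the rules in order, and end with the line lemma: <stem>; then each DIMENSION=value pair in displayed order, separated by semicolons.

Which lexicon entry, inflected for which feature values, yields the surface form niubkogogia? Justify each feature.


underlying: niub-ko-go-ki-a
NUM=ri - signalled by the affix -ko
POLE=so - signalled by the affix -a
CLASS=ki - signalled by the affix -ki
KEL=pa - signalled by the affix -go
check: niubkogokia -> niubkogogia
lemma: niub; NUM=ri; POLE=so; CLASS=ki; KEL=pa


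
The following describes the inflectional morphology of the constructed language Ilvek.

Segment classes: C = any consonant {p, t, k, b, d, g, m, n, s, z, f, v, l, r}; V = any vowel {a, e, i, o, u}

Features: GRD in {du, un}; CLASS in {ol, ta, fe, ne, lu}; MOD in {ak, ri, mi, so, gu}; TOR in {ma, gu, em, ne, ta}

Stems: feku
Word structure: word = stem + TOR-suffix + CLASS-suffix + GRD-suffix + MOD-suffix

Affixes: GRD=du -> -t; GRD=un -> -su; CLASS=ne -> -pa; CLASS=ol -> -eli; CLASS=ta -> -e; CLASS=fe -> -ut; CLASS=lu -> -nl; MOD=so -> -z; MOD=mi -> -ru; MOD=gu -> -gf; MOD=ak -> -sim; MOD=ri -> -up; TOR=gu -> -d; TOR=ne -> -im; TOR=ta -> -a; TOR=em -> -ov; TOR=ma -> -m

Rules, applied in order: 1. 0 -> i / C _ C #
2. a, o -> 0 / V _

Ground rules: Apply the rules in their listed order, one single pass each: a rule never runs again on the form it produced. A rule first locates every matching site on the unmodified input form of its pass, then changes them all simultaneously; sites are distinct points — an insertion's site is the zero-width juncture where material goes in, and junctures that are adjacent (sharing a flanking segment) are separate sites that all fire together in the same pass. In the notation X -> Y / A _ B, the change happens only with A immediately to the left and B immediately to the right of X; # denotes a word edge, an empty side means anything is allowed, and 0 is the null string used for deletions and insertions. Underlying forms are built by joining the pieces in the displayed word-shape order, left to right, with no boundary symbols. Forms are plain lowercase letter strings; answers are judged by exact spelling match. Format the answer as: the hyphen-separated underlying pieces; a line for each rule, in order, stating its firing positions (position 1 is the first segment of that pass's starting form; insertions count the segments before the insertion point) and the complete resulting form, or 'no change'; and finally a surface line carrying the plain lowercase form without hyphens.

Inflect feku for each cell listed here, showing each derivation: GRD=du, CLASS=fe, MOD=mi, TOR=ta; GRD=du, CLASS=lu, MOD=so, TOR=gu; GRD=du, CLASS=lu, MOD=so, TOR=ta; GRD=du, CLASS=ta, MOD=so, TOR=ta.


cell GRD=du, CLASS=fe, MOD=mi, TOR=ta:
underlying: feku-a-ut-t-ru
1. 0 -> i / C _ C #: no change
2. a, o -> 0 / V _: fires at position(s) 5: fekuuttru
surface: fekuuttru

cell GRD=du, CLASS=lu, MOD=so, TOR=gu:
underlying: feku-d-nl-t-z
1. 0 -> i / C _ C #: inserts after position(s) 8: fekudnltiz
2. a, o -> 0 / V _: no change
surface: fekudnltiz

cell GRD=du, CLASS=lu, MOD=so, TOR=ta:
underlying: feku-a-nl-t-z
1. 0 -> i / C _ C #: inserts after position(s) 8: fekuanltiz
2. a, o -> 0 / V _: fires at position(s) 5: fekunltiz
surface: fekunltiz

cell GRD=du, CLASS=ta, MOD=so, TOR=ta:
underlying: feku-a-e-t-z
1. 0 -> i / C _ C #: inserts after position(s) 7: fekuaetiz
2. a, o -> 0 / V _: fires at position(s) 5: fekuetiz
surface: fekuetiz


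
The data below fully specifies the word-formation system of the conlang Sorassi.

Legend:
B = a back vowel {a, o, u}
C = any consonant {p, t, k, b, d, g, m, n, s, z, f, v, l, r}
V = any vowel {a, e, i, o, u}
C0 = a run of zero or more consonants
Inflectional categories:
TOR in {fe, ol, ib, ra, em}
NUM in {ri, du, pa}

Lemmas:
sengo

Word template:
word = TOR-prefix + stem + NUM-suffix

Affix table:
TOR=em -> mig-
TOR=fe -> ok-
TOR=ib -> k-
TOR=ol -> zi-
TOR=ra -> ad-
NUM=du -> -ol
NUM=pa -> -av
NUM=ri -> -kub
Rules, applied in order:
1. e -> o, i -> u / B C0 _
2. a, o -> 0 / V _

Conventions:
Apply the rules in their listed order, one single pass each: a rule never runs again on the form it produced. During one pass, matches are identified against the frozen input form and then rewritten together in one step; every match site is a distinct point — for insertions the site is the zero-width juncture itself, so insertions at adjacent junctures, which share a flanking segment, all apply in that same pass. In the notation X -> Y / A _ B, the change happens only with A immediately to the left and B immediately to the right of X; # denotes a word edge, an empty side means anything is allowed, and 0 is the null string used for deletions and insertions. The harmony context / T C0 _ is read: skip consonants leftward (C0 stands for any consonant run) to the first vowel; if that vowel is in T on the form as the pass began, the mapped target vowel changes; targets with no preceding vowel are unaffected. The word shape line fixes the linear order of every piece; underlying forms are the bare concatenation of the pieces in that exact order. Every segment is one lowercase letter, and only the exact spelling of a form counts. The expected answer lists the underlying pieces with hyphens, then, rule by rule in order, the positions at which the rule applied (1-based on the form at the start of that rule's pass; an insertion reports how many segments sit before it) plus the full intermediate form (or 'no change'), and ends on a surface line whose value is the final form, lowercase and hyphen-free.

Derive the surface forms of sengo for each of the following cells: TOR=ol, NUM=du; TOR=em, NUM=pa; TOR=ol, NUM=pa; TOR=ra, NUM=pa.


cell TOR=ol, NUM=du:
underlying: zi-sengo-ol
1. e -> o, i -> u / B C0 _: no change
2. a, o -> 0 / V _: fires at position(s) 8: zisengol
surface: zisengol

cell TOR=em, NUM=pa:
underlying: mig-sengo-av
1. e -> o, i -> u / B C0 _: no change
2. a, o -> 0 / V _: fires at position(s) 9: migsengov
surface: migsengov

cell TOR=ol, NUM=pa:
underlying: zi-sengo-av
1. e -> o, i -> u / B C0 _: no change
2. a, o -> 0 / V _: fires at position(s) 8: zisengov
surface: zisengov

cell TOR=ra, NUM=pa:
underlying: ad-sengo-av
1. e -> o, i -> u / B C0 _: fires at position(s) 4: adsongoav
2. a, o -> 0 / V _: fires at position(s) 8: adsongov
surface: adsongov


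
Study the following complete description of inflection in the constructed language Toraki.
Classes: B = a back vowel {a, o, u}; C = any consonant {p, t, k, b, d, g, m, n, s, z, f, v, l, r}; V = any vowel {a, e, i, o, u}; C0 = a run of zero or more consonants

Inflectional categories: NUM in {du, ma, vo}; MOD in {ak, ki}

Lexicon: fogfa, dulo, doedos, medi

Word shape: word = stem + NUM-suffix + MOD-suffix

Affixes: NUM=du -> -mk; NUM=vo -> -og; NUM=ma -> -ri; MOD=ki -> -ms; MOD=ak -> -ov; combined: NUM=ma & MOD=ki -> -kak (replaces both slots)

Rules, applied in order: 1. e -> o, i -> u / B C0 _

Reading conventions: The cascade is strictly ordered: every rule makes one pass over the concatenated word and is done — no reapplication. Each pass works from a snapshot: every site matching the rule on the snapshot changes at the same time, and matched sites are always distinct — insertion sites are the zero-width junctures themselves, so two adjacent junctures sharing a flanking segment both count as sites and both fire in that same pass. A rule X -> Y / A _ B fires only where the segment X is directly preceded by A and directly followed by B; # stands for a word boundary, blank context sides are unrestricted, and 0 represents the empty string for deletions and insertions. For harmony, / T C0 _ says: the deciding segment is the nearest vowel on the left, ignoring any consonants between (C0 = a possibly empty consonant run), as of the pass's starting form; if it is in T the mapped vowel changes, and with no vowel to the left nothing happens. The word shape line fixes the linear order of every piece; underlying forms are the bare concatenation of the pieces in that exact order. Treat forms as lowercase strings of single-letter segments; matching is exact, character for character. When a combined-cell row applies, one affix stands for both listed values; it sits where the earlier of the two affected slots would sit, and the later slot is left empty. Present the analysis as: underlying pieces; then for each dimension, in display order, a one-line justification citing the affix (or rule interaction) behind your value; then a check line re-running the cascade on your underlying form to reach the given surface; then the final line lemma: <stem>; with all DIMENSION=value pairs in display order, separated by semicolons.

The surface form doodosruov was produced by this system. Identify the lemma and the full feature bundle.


underlying: doedos-ri-ov
NUM=ma - signalled by the affix -ri
MOD=ak - signalled by the affix -ov
check: doedosriov -> doodosruov
lemma: doedos; NUM=ma; MOD=ak


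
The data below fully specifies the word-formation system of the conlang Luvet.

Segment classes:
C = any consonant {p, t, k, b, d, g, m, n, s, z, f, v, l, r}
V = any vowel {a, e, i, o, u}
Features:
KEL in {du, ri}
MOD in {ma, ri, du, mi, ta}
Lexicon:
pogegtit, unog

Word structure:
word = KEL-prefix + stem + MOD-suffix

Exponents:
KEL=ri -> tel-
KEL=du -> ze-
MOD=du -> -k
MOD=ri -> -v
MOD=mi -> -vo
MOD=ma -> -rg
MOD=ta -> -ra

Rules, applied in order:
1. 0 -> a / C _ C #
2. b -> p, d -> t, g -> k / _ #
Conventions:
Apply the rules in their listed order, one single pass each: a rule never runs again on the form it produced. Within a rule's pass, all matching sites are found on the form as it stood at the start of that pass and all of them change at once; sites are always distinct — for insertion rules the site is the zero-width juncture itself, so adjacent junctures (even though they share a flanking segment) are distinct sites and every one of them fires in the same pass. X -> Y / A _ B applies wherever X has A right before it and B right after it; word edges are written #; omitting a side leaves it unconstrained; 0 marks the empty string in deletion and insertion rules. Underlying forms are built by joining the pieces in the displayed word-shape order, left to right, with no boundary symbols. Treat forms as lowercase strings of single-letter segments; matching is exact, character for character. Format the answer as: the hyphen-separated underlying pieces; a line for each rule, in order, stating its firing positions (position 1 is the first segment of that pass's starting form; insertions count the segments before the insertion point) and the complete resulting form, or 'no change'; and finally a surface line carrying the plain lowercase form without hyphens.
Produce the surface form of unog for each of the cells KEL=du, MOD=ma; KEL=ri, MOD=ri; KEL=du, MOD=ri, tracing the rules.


cell KEL=du, MOD=ma:
underlying: ze-unog-rg
1. 0 -> a / C _ C #: inserts after position(s) 7: zeunograg
2. b -> p, d -> t, g -> k / _ #: fires at position(s) 9: zeunograk
surface: zeunograk

cell KEL=ri, MOD=ri:
underlying: tel-unog-v
1. 0 -> a / C _ C #: inserts after position(s) 7: telunogav
2. b -> p, d -> t, g -> k / _ #: no change
surface: telunogav

cell KEL=du, MOD=ri:
underlying: ze-unog-v
1. 0 -> a / C _ C #: inserts after position(s) 6: zeunogav
2. b -> p, d -> t, g -> k / _ #: no change
surface: zeunogav


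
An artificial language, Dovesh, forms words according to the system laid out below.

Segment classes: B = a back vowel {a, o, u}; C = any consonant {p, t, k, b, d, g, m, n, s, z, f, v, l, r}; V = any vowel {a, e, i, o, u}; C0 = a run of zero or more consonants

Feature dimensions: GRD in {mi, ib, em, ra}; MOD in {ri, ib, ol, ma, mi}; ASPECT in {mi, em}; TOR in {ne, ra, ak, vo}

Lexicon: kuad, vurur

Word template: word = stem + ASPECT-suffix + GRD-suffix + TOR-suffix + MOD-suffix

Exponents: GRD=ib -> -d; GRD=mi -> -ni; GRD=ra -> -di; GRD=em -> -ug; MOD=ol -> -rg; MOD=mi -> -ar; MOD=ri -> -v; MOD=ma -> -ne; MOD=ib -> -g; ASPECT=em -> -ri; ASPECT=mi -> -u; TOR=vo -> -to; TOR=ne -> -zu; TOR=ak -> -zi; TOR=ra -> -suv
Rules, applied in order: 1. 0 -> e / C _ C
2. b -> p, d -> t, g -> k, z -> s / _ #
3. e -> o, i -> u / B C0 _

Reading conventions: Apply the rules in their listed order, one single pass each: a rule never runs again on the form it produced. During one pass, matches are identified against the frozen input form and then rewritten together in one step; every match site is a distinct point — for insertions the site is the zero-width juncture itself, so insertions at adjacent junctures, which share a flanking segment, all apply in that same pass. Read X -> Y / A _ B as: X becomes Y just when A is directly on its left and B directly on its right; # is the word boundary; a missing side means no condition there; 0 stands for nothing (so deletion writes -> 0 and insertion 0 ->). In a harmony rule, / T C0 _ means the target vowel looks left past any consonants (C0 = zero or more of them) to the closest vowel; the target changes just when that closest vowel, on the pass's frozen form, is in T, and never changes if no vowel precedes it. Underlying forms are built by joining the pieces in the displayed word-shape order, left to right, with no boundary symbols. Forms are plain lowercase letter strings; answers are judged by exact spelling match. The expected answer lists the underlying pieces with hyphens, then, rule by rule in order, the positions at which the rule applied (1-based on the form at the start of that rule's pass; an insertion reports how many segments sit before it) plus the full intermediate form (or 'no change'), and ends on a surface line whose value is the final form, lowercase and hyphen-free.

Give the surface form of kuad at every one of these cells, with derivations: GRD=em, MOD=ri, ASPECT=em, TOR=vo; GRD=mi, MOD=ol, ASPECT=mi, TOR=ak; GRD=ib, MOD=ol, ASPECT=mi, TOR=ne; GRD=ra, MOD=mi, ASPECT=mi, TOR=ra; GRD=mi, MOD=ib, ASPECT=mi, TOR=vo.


cell GRD=em, MOD=ri, ASPECT=em, TOR=vo:
underlying: kuad-ri-ug-to-v
1. 0 -> e / C _ C: inserts after position(s) 4, 8: kuaderiugetov
2. b -> p, d -> t, g -> k, z -> s / _ #: no change
3. e -> o, i -> u / B C0 _: fires at position(s) 5, 10: kuadoriugotov
surface: kuadoriugotov

cell GRD=mi, MOD=ol, ASPECT=mi, TOR=ak:
underlying: kuad-u-ni-zi-rg
1. 0 -> e / C _ C: inserts after position(s) 10: kuadunizireg
2. b -> p, d -> t, g -> k, z -> s / _ #: fires at position(s) 12: kuadunizirek
3. e -> o, i -> u / B C0 _: fires at position(s) 7: kuadunuzirek
surface: kuadunuzirek

cell GRD=ib, MOD=ol, ASPECT=mi, TOR=ne:
underlying: kuad-u-d-zu-rg
1. 0 -> e / C _ C: inserts after position(s) 6, 9: kuadudezureg
2. b -> p, d -> t, g -> k, z -> s / _ #: fires at position(s) 12: kuadudezurek
3. e -> o, i -> u / B C0 _: fires at position(s) 7, 11: kuadudozurok
surface: kuadudozurok

cell GRD=ra, MOD=mi, ASPECT=mi, TOR=ra:
underlying: kuad-u-di-suv-ar
1. 0 -> e / C _ C: no change
2. b -> p, d -> t, g -> k, z -> s / _ #: no change
3. e -> o, i -> u / B C0 _: fires at position(s) 7: kuadudusuvar
surface: kuadudusuvar

cell GRD=mi, MOD=ib, ASPECT=mi, TOR=vo:
underlying: kuad-u-ni-to-g
1. 0 -> e / C _ C: no change
2. b -> p, d -> t, g -> k, z -> s / _ #: fires at position(s) 10: kuadunitok
3. e -> o, i -> u / B C0 _: fires at position(s) 7: kuadunutok
surface: kuadunutok


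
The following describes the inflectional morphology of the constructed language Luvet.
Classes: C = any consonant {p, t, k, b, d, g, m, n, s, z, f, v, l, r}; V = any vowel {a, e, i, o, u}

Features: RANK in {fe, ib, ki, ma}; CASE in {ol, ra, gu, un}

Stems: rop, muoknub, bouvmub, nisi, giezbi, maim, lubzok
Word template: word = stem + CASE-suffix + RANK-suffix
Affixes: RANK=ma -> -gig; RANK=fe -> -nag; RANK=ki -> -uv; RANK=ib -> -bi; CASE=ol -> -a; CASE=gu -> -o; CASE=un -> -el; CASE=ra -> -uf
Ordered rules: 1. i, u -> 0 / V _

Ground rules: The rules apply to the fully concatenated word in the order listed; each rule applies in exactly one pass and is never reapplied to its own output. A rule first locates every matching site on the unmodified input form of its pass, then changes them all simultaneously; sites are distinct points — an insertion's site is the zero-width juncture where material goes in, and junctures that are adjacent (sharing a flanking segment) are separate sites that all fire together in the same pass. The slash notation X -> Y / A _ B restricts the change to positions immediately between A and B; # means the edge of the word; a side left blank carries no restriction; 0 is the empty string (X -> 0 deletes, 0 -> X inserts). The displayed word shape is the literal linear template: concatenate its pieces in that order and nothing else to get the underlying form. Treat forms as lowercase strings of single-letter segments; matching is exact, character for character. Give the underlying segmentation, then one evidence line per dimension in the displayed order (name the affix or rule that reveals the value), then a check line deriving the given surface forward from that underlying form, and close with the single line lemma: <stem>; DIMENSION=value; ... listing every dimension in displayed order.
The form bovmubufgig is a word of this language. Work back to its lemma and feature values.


underlying: bouvmub-uf-gig
RANK=ma - signalled by the affix -gig
CASE=ra - signalled by the affix -uf
check: bouvmubufgig -> bovmubufgig
lemma: bouvmub; RANK=ma; CASE=ra


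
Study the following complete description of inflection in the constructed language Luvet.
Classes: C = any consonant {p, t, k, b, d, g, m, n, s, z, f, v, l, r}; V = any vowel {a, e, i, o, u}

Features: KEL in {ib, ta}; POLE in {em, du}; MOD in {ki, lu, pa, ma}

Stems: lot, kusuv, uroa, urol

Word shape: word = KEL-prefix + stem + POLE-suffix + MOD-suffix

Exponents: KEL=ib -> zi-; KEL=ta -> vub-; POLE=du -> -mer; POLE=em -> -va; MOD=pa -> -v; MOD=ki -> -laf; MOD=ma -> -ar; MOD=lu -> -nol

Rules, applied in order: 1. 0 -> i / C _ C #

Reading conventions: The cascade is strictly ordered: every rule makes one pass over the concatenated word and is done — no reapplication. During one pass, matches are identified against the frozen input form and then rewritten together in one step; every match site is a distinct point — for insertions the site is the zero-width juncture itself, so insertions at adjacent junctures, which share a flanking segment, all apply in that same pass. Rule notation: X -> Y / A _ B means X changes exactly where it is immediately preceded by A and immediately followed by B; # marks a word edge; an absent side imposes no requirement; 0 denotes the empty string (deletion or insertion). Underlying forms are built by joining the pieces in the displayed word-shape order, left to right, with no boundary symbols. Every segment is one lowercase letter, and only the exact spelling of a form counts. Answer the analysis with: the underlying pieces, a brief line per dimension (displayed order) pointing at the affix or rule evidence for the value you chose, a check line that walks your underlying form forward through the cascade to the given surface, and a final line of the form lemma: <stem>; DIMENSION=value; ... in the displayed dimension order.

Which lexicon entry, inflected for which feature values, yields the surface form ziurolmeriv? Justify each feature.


underlying: zi-urol-mer-v
KEL=ib - signalled by the affix zi-
POLE=du - signalled by the affix -mer
MOD=pa - signalled by the affix -v
check: ziurolmerv -> ziurolmeriv
lemma: urol; KEL=ib; POLE=du; MOD=pa
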